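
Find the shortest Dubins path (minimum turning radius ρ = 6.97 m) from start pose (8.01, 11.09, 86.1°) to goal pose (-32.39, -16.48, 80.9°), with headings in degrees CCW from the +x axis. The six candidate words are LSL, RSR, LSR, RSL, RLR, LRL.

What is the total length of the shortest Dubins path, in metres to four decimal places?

Let ψ = atan2(Δy, Δx) = atan2(-27.57, -40.40) = -145.6894° be the start→goal bearing.
Normalize: d = |goal − start| / ρ = 48.910785/6.97 = 7.017329, α = (θ_start − ψ) mod 360° = 231.7894° = 4.045488 rad, β = (θ_goal − ψ) mod 360° = 226.5894° = 3.954730 rad.
Common terms: sin α = -0.785742, cos α = -0.618554, sin β = -0.726447, cos β = -0.687222, cos(α−β) = 0.995884, d² = 49.242910. Work in radians in the unit-radius frame; every candidate has L = ρ·(t + p + q).
LSL: p² = 2 + d² − 2cos(α−β) + 2d(sin α − sin β) = 48.418957; p = √p² = 6.958373; φ = atan2(cos β − cos α, d + sin α − sin β) = -0.009869 rad; t = (φ − α) mod 2π = 2.227829 rad, q = (β − φ) mod 2π = 3.964599 rad → L = 6.97·(2.227829 + 6.958373 + 3.964599) = 6.97·13.150801 = 91.661085 m
RSR: p² = 2 + d² − 2cos(α−β) + 2d(sin β − sin α) = 50.083326; p = √p² = 7.076957; φ = atan2(cos α − cos β, d − sin α + sin β) = 0.009703 rad; t = (α − φ) mod 2π = 4.035784 rad, q = (φ − β) mod 2π = 2.338158 rad → L = 6.97·(4.035784 + 7.076957 + 2.338158) = 6.97·13.450900 = 93.752772 m
LSR: p² = d² − 2 + 2cos(α−β) + 2d(sin α + sin β) = 28.011619; p = √p² = 5.292600; φ = atan2(−cos α − cos β, d + sin α + sin β) − atan2(−2, p) = 0.594187 rad; t = (φ − α) mod 2π = 2.831885 rad, q = (φ − β) mod 2π = 2.922642 rad → L = 6.97·(2.831885 + 5.292600 + 2.922642) = 6.97·11.047127 = 76.998475 m
RSL: p² = d² − 2 + 2cos(α−β) − 2d(sin α + sin β) = 70.457739; p = √p² = 8.393911; φ = atan2(cos α + cos β, d − sin α − sin β) − atan2(2, p) = -0.385816 rad; t = (α − φ) mod 2π = 4.431304 rad, q = (β − φ) mod 2π = 4.340547 rad → L = 6.97·(4.431304 + 8.393911 + 4.340547) = 6.97·17.165762 = 119.645359 m
RLR: c = (6 − d² + 2cos(α−β) + 2d(sin α − sin β))/8 = -5.260416, |c| > 1 → infeasible
LRL: c = (6 − d² + 2cos(α−β) − 2d(sin α − sin β))/8 = -5.052370, |c| > 1 → infeasible
Shortest: LSR with L = 76.998475 m ≈ 76.9985 m

76.9985 m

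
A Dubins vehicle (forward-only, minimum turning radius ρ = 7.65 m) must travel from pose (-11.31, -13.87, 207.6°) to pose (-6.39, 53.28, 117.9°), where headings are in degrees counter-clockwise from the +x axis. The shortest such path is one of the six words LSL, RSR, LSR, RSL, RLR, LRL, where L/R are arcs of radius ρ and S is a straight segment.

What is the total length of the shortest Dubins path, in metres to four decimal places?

78.7748 m

Let ψ = atan2(Δy, Δx) = atan2(67.15, 4.92) = 85.8095° be the start→goal bearing.
Normalize: d = |goal − start| / ρ = 67.330000/7.65 = 8.801307, α = (θ_start − ψ) mod 360° = 121.7905° = 2.125645 rad, β = (θ_goal − ψ) mod 360° = 32.0905° = 0.560085 rad.
Common terms: sin α = 0.849980, cos α = -0.526815, sin β = 0.531258, cos β = 0.847210, cos(α−β) = 0.005236, d² = 77.463008. Work in radians in the unit-radius frame; every candidate has L = ρ·(t + p + q).
LSL: p² = 2 + d² − 2cos(α−β) + 2d(sin α − sin β) = 85.062874; p = √p² = 9.222954; φ = atan2(cos β − cos α, d + sin α − sin β) = 0.149536 rad; t = (φ − α) mod 2π = 4.307076 rad, q = (β − φ) mod 2π = 0.410549 rad → L = 7.65·(4.307076 + 9.222954 + 0.410549) = 7.65·13.940579 = 106.645426 m
RSR: p² = 2 + d² − 2cos(α−β) + 2d(sin β − sin α) = 73.842199; p = √p² = 8.593148; φ = atan2(cos α − cos β, d − sin α + sin β) = -0.160587 rad; t = (α − φ) mod 2π = 2.286232 rad, q = (φ − β) mod 2π = 5.562513 rad → L = 7.65·(2.286232 + 8.593148 + 5.562513) = 7.65·16.441894 = 125.780489 m
LSR: p² = d² − 2 + 2cos(α−β) + 2d(sin α + sin β) = 99.786884; p = √p² = 9.989338; φ = atan2(−cos α − cos β, d + sin α + sin β) − atan2(−2, p) = 0.166146 rad; t = (φ − α) mod 2π = 4.323686 rad, q = (φ − β) mod 2π = 5.889246 rad → L = 7.65·(4.323686 + 9.989338 + 5.889246) = 7.65·20.202271 = 154.547373 m
RSL: p² = d² − 2 + 2cos(α−β) − 2d(sin α + sin β) = 51.160077; p = √p² = 7.152627; φ = atan2(cos α + cos β, d − sin α − sin β) − atan2(2, p) = -0.229501 rad; t = (α − φ) mod 2π = 2.355147 rad, q = (β − φ) mod 2π = 0.789586 rad → L = 7.65·(2.355147 + 7.152627 + 0.789586) = 7.65·10.297360 = 78.774805 m
RLR: c = (6 − d² + 2cos(α−β) + 2d(sin α − sin β))/8 = -8.230275, |c| > 1 → infeasible
LRL: c = (6 − d² + 2cos(α−β) − 2d(sin α − sin β))/8 = -9.632859, |c| > 1 → infeasible
Shortest: RSL with L = 78.774805 m ≈ 78.7748 m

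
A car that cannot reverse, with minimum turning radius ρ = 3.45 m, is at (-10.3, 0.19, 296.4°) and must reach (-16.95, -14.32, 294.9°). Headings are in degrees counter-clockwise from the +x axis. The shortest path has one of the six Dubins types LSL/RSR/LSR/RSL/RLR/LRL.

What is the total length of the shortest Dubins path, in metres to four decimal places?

17.0120 m

Let ψ = atan2(Δy, Δx) = atan2(-14.51, -6.65) = -114.6222° be the start→goal bearing.
Normalize: d = |goal − start| / ρ = 15.961284/3.45 = 4.626459, α = (θ_start − ψ) mod 360° = 51.0222° = 0.890505 rad, β = (θ_goal − ψ) mod 360° = 49.5222° = 0.864326 rad.
Common terms: sin α = 0.777390, cos α = 0.629019, sin β = 0.760658, cos β = 0.649153, cos(α−β) = 0.999657, d² = 21.404125. Work in radians in the unit-radius frame; every candidate has L = ρ·(t + p + q).
LSL: p² = 2 + d² − 2cos(α−β) + 2d(sin α − sin β) = 21.559632; p = √p² = 4.643235; φ = atan2(cos β − cos α, d + sin α − sin β) = 0.004336 rad; t = (φ − α) mod 2π = 5.397016 rad, q = (β − φ) mod 2π = 0.859989 rad → L = 3.45·(5.397016 + 4.643235 + 0.859989) = 3.45·10.900240 = 37.605830 m
RSR: p² = 2 + d² − 2cos(α−β) + 2d(sin β − sin α) = 21.249989; p = √p² = 4.609771; φ = atan2(cos α − cos β, d − sin α + sin β) = -0.004368 rad; t = (α − φ) mod 2π = 0.894873 rad, q = (φ − β) mod 2π = 5.414492 rad → L = 3.45·(0.894873 + 4.609771 + 5.414492) = 3.45·10.919136 = 37.671020 m
LSR: p² = d² − 2 + 2cos(α−β) + 2d(sin α + sin β) = 35.634867; p = √p² = 5.969495; φ = atan2(−cos α − cos β, d + sin α + sin β) − atan2(−2, p) = 0.118836 rad; t = (φ − α) mod 2π = 5.511516 rad, q = (φ − β) mod 2π = 5.537696 rad → L = 3.45·(5.511516 + 5.969495 + 5.537696) = 3.45·17.018706 = 58.714537 m
RSL: p² = d² − 2 + 2cos(α−β) − 2d(sin α + sin β) = 7.172013; p = √p² = 2.678061; φ = atan2(cos α + cos β, d − sin α − sin β) − atan2(2, p) = -0.249058 rad; t = (α − φ) mod 2π = 1.139563 rad, q = (β − φ) mod 2π = 1.113383 rad → L = 3.45·(1.139563 + 2.678061 + 1.113383) = 3.45·4.931008 = 17.011977 m
RLR: c = (6 − d² + 2cos(α−β) + 2d(sin α − sin β))/8 = -1.656249, |c| > 1 → infeasible
LRL: c = (6 − d² + 2cos(α−β) − 2d(sin α − sin β))/8 = -1.694954, |c| > 1 → infeasible
Shortest: RSL with L = 17.011977 m ≈ 17.0120 m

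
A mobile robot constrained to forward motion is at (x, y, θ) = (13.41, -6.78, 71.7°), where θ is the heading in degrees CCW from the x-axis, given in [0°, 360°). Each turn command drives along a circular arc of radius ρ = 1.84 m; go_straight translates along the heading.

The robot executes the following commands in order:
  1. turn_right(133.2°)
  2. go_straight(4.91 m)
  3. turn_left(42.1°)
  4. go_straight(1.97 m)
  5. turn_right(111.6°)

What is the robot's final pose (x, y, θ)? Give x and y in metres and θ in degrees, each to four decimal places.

set_pose: (x, y, θ) = (13.4100, -6.7800, 71.7000°), ρ = 1.84
turn_right(133.2°): centre at ρ to the right, rotate −133.2° → (16.7740, -6.4798, -61.5000° ≡ 298.5000°)
go_straight(4.91): x += 4.91·cos θ, y += 4.91·sin θ → (19.1168, -10.7948, 298.5000°)
turn_left(42.1°): centre at ρ to the left, rotate +42.1° → (20.1227, -11.6523, 340.6000°)
go_straight(1.97): x += 1.97·cos θ, y += 1.97·sin θ → (21.9808, -12.3067, 340.6000°)
turn_right(111.6°): centre at ρ to the right, rotate −111.6° → (22.7583, -15.2494, 229.0000°)

(22.7583, -15.2494, 229.0000°)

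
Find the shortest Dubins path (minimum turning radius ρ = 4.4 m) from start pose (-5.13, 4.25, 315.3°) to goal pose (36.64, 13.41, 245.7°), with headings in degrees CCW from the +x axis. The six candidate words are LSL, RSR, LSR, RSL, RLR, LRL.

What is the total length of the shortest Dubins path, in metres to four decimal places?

50.8046 m

Let ψ = atan2(Δy, Δx) = atan2(9.16, 41.77) = 12.3689° be the start→goal bearing.
Normalize: d = |goal − start| / ρ = 42.762583/4.4 = 9.718769, α = (θ_start − ψ) mod 360° = 302.9311° = 5.287144 rad, β = (θ_goal − ψ) mod 360° = 233.3311° = 4.072395 rad.
Common terms: sin α = -0.839325, cos α = 0.543629, sin β = -0.802099, cos β = -0.597191, cos(α−β) = 0.348572, d² = 94.454468. Work in radians in the unit-radius frame; every candidate has L = ρ·(t + p + q).
LSL: p² = 2 + d² − 2cos(α−β) + 2d(sin α − sin β) = 95.033744; p = √p² = 9.748525; φ = atan2(cos β − cos α, d + sin α − sin β) = -0.117294 rad; t = (φ − α) mod 2π = 0.878747 rad, q = (β − φ) mod 2π = 4.189689 rad → L = 4.4·(0.878747 + 9.748525 + 4.189689) = 4.4·14.816961 = 65.194630 m
RSR: p² = 2 + d² − 2cos(α−β) + 2d(sin β − sin α) = 96.480904; p = √p² = 9.822469; φ = atan2(cos α − cos β, d − sin α + sin β) = 0.116407 rad; t = (α − φ) mod 2π = 5.170738 rad, q = (φ − β) mod 2π = 2.327197 rad → L = 4.4·(5.170738 + 9.822469 + 2.327197) = 4.4·17.320404 = 76.209777 m
LSR: p² = d² − 2 + 2cos(α−β) + 2d(sin α + sin β) = 61.246356; p = √p² = 7.826005; φ = atan2(−cos α − cos β, d + sin α + sin β) − atan2(−2, p) = 0.256834 rad; t = (φ − α) mod 2π = 1.252875 rad, q = (φ − β) mod 2π = 2.467624 rad → L = 4.4·(1.252875 + 7.826005 + 2.467624) = 4.4·11.546504 = 50.804619 m
RSL: p² = d² − 2 + 2cos(α−β) − 2d(sin α + sin β) = 125.056868; p = √p² = 11.182883; φ = atan2(cos α + cos β, d − sin α − sin β) − atan2(2, p) = -0.181688 rad; t = (α − φ) mod 2π = 5.468833 rad, q = (β − φ) mod 2π = 4.254084 rad → L = 4.4·(5.468833 + 11.182883 + 4.254084) = 4.4·20.905799 = 91.985517 m
RLR: c = (6 − d² + 2cos(α−β) + 2d(sin α − sin β))/8 = -11.060113, |c| > 1 → infeasible
LRL: c = (6 − d² + 2cos(α−β) − 2d(sin α − sin β))/8 = -10.879218, |c| > 1 → infeasible
Shortest: LSR with L = 50.804619 m ≈ 50.8046 m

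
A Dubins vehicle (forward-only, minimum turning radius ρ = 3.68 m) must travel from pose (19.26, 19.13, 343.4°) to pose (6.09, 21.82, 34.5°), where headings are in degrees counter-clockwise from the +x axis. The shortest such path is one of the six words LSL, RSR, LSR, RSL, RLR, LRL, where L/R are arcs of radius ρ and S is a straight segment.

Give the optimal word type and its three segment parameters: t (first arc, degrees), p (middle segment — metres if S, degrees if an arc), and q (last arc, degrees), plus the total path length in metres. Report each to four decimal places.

Let ψ = atan2(Δy, Δx) = atan2(2.69, -13.17) = 168.4560° be the start→goal bearing.
Normalize: d = |goal − start| / ρ = 13.441912/3.68 = 3.652693, α = (θ_start − ψ) mod 360° = 174.9440° = 3.053349 rad, β = (θ_goal − ψ) mod 360° = 226.0440° = 3.945212 rad.
Common terms: sin α = 0.088129, cos α = -0.996109, sin β = -0.719873, cos β = -0.694106, cos(α−β) = 0.627963, d² = 13.342170. Work in radians in the unit-radius frame; every candidate has L = ρ·(t + p + q).
LSL: p² = 2 + d² − 2cos(α−β) + 2d(sin α − sin β) = 19.989014; p = √p² = 4.470908; φ = atan2(cos β − cos α, d + sin α − sin β) = 0.067600 rad; t = (φ − α) mod 2π = 3.297437 rad, q = (β − φ) mod 2π = 3.877612 rad → L = 3.68·(3.297437 + 4.470908 + 3.877612) = 3.68·11.645956 = 42.857118 m
RSR: p² = 2 + d² − 2cos(α−β) + 2d(sin β − sin α) = 8.183473; p = √p² = 2.860677; φ = atan2(cos α − cos β, d − sin α + sin β) = -0.105768 rad; t = (α − φ) mod 2π = 3.159116 rad, q = (φ − β) mod 2π = 2.232206 rad → L = 3.68·(3.159116 + 2.860677 + 2.232206) = 3.68·8.251999 = 30.367357 m
LSR: p² = d² − 2 + 2cos(α−β) + 2d(sin α + sin β) = 7.982965; p = √p² = 2.825414; φ = atan2(−cos α − cos β, d + sin α + sin β) − atan2(−2, p) = 1.126088 rad; t = (φ − α) mod 2π = 4.355925 rad, q = (φ − β) mod 2π = 3.464061 rad → L = 3.68·(4.355925 + 2.825414 + 3.464061) = 3.68·10.645400 = 39.175073 m
RSL: p² = d² − 2 + 2cos(α−β) − 2d(sin α + sin β) = 17.213227; p = √p² = 4.148883; φ = atan2(cos α + cos β, d − sin α − sin β) − atan2(2, p) = -0.824948 rad; t = (α − φ) mod 2π = 3.878297 rad, q = (β − φ) mod 2π = 4.770160 rad → L = 3.68·(3.878297 + 4.148883 + 4.770160) = 3.68·12.797339 = 47.094207 m
RLR: c = (6 − d² + 2cos(α−β) + 2d(sin α − sin β))/8 = -0.022934; p = 2π − arccos c = 4.689453 rad; φ = atan2(cos α − cos β, d − sin α + sin β) = -0.105768 rad; t = (α − φ + p/2) mod 2π = 5.503843 rad, q = (α − β − t + p) mod 2π = 4.576932 rad → L = 3.68·(5.503843 + 4.689453 + 4.576932) = 3.68·14.770228 = 54.354438 m
LRL: c = (6 − d² + 2cos(α−β) − 2d(sin α − sin β))/8 = -1.498627, |c| > 1 → infeasible
Shortest: RSR with L = 30.367357 m ≈ 30.3674 m
Convert RSR to answer units (arcs ×180/π): t = 3.159116·180/π = 181.0040°, p = ρ·p = 3.68·2.860677 = 10.5273 m, q = 2.232206·180/π = 127.8960°, L = 30.3674 m.

RSR: t = 181.0040°, p = 10.5273 m, q = 127.8960°, L = 30.3674 m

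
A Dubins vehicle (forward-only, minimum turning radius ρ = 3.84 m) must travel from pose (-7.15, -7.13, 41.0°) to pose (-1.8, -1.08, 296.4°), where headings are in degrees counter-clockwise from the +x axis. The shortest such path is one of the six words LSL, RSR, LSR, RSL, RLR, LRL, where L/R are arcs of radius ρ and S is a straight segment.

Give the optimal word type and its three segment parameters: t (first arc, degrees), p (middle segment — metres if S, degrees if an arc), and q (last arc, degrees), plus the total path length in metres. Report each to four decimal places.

LRL: t = 108.9944°, p = 253.4831°, q = 39.8887°, L = 26.9668 m

Let ψ = atan2(Δy, Δx) = atan2(6.05, 5.35) = 48.5138° be the start→goal bearing.
Normalize: d = |goal − start| / ρ = 8.076200/3.84 = 2.103177, α = (θ_start − ψ) mod 360° = 352.4862° = 6.152046 rad, β = (θ_goal − ψ) mod 360° = 247.8862° = 4.326431 rad.
Common terms: sin α = -0.130764, cos α = 0.991414, sin β = -0.926438, cos β = -0.376447, cos(α−β) = -0.252069, d² = 4.423353. Work in radians in the unit-radius frame; every candidate has L = ρ·(t + p + q).
LSL: p² = 2 + d² − 2cos(α−β) + 2d(sin α − sin β) = 10.274379; p = √p² = 3.205367; φ = atan2(cos β − cos α, d + sin α − sin β) = -0.440886 rad; t = (φ − α) mod 2π = 5.973439 rad, q = (β − φ) mod 2π = 4.767317 rad → L = 3.84·(5.973439 + 3.205367 + 4.767317) = 3.84·13.946123 = 53.553114 m
RSR: p² = 2 + d² − 2cos(α−β) + 2d(sin β − sin α) = 3.580605; p = √p² = 1.892249; φ = atan2(cos α − cos β, d − sin α + sin β) = 0.807955 rad; t = (α − φ) mod 2π = 5.344091 rad, q = (φ − β) mod 2π = 2.764709 rad → L = 3.84·(5.344091 + 1.892249 + 2.764709) = 3.84·10.001048 = 38.404026 m
LSR: p² = d² − 2 + 2cos(α−β) + 2d(sin α + sin β) = -2.527753 < 0 → infeasible
RSL: p² = d² − 2 + 2cos(α−β) − 2d(sin α + sin β) = 6.366182; p = √p² = 2.523129; φ = atan2(cos α + cos β, d − sin α − sin β) − atan2(2, p) = -0.478068 rad; t = (α − φ) mod 2π = 0.346929 rad, q = (β − φ) mod 2π = 4.804500 rad → L = 3.84·(0.346929 + 2.523129 + 4.804500) = 3.84·7.674558 = 29.470302 m
RLR: c = (6 − d² + 2cos(α−β) + 2d(sin α − sin β))/8 = 0.552424; p = 2π − arccos c = 5.297659 rad; φ = atan2(cos α − cos β, d − sin α + sin β) = 0.807955 rad; t = (α − φ + p/2) mod 2π = 1.709735 rad, q = (α − β − t + p) mod 2π = 5.413538 rad → L = 3.84·(1.709735 + 5.297659 + 5.413538) = 3.84·12.420932 = 47.696380 m
LRL: c = (6 − d² + 2cos(α−β) − 2d(sin α − sin β))/8 = -0.284297; p = 2π − arccos c = 4.424115 rad; φ = atan2(cos β − cos α, d + sin α − sin β) = -0.440886 rad; t = (φ − α + p/2) mod 2π = 1.902312 rad, q = (β − α − t + p) mod 2π = 0.696189 rad → L = 3.84·(1.902312 + 4.424115 + 0.696189) = 3.84·7.022616 = 26.966847 m
Shortest: LRL with L = 26.966847 m ≈ 26.9668 m
Convert LRL to answer units (arcs ×180/π): t = 1.902312·180/π = 108.9944°, p = 4.424115·180/π = 253.4831°, q = 0.696189·180/π = 39.8887°, L = 26.9668 m.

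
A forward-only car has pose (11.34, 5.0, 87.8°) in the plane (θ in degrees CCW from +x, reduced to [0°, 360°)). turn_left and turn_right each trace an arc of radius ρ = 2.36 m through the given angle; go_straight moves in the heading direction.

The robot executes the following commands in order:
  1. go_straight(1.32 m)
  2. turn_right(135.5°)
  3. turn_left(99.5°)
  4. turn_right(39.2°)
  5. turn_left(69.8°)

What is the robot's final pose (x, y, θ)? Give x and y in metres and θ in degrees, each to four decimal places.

set_pose: (x, y, θ) = (11.3400, 5.0000, 87.8000°), ρ = 2.36
go_straight(1.32): x += 1.32·cos θ, y += 1.32·sin θ → (11.3907, 6.3190, 87.8000°)
turn_right(135.5°): centre at ρ to the right, rotate −135.5° → (15.4945, 7.8167, -47.7000° ≡ 312.3000°)
turn_left(99.5°): centre at ρ to the left, rotate +99.5° → (19.0946, 7.9456, 411.8000° ≡ 51.8000°)
turn_right(39.2°): centre at ρ to the right, rotate −39.2° → (20.4344, 8.7893, 12.6000°)
turn_left(69.8°): centre at ρ to the left, rotate +69.8° → (22.2589, 10.7804, 82.4000°)

(22.2589, 10.7804, 82.4000°)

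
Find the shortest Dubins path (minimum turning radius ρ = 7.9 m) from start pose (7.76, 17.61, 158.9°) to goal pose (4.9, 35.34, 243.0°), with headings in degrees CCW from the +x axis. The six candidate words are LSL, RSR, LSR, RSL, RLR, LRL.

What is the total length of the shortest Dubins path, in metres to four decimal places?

Let ψ = atan2(Δy, Δx) = atan2(17.73, -2.86) = 99.1634° be the start→goal bearing.
Normalize: d = |goal − start| / ρ = 17.959190/7.9 = 2.273315, α = (θ_start − ψ) mod 360° = 59.7366° = 1.042601 rad, β = (θ_goal − ψ) mod 360° = 143.8366° = 2.510423 rad.
Common terms: sin α = 0.863718, cos α = 0.503975, sin β = 0.590090, cos β = -0.807338, cos(α−β) = 0.102793, d² = 5.167962. Work in radians in the unit-radius frame; every candidate has L = ρ·(t + p + q).
LSL: p² = 2 + d² − 2cos(α−β) + 2d(sin α − sin β) = 8.206464; p = √p² = 2.864693; φ = atan2(cos β − cos α, d + sin α − sin β) = -0.475463 rad; t = (φ − α) mod 2π = 4.765121 rad, q = (β − φ) mod 2π = 2.985886 rad → L = 7.9·(4.765121 + 2.864693 + 2.985886) = 7.9·10.615700 = 83.864029 m
RSR: p² = 2 + d² − 2cos(α−β) + 2d(sin β − sin α) = 5.718289; p = √p² = 2.391295; φ = atan2(cos α − cos β, d − sin α + sin β) = 0.580413 rad; t = (α − φ) mod 2π = 0.462188 rad, q = (φ − β) mod 2π = 4.353176 rad → L = 7.9·(0.462188 + 2.391295 + 4.353176) = 7.9·7.206658 = 56.932598 m
LSR: p² = d² − 2 + 2cos(α−β) + 2d(sin α + sin β) = 9.983472; p = √p² = 3.159663; φ = atan2(−cos α − cos β, d + sin α + sin β) − atan2(−2, p) = 0.645530 rad; t = (φ − α) mod 2π = 5.886115 rad, q = (φ − β) mod 2π = 4.418293 rad → L = 7.9·(5.886115 + 3.159663 + 4.418293) = 7.9·13.464071 = 106.366161 m
RSL: p² = d² − 2 + 2cos(α−β) − 2d(sin α + sin β) = -3.236379 < 0 → infeasible
RLR: c = (6 − d² + 2cos(α−β) + 2d(sin α − sin β))/8 = 0.285214; p = 2π − arccos c = 5.001618 rad; φ = atan2(cos α − cos β, d − sin α + sin β) = 0.580413 rad; t = (α − φ + p/2) mod 2π = 2.962997 rad, q = (α − β − t + p) mod 2π = 0.570800 rad → L = 7.9·(2.962997 + 5.001618 + 0.570800) = 7.9·8.535415 = 67.429779 m
LRL: c = (6 − d² + 2cos(α−β) − 2d(sin α − sin β))/8 = -0.025808; p = 2π − arccos c = 4.686578 rad; φ = atan2(cos β − cos α, d + sin α − sin β) = -0.475463 rad; t = (φ − α + p/2) mod 2π = 0.825225 rad, q = (β − α − t + p) mod 2π = 5.329175 rad → L = 7.9·(0.825225 + 4.686578 + 5.329175) = 7.9·10.840978 = 85.643727 m
Shortest: RSR with L = 56.932598 m ≈ 56.9326 m

56.9326 m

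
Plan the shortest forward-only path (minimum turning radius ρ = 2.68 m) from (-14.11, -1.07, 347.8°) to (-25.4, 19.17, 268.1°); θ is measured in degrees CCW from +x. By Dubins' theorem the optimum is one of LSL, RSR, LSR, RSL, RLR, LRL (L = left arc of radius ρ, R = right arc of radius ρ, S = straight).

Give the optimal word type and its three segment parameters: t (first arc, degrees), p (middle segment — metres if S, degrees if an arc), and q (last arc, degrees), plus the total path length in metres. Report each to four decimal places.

LSL: t = 129.8320°, p = 19.7887 m, q = 150.4680°, L = 32.8997 m

Let ψ = atan2(Δy, Δx) = atan2(20.24, -11.29) = 119.1531° be the start→goal bearing.
Normalize: d = |goal − start| / ρ = 23.175886/2.68 = 8.647719, α = (θ_start − ψ) mod 360° = 228.6469° = 3.990642 rad, β = (θ_goal − ψ) mod 360° = 148.9469° = 2.599615 rad.
Common terms: sin α = -0.750653, cos α = -0.660697, sin β = 0.515832, cos β = -0.856690, cos(α−β) = 0.178802, d² = 74.783039. Work in radians in the unit-radius frame; every candidate has L = ρ·(t + p + q).
LSL: p² = 2 + d² − 2cos(α−β) + 2d(sin α − sin β) = 54.521036; p = √p² = 7.383836; φ = atan2(cos β − cos α, d + sin α − sin β) = -0.026547 rad; t = (φ − α) mod 2π = 2.265997 rad, q = (β − φ) mod 2π = 2.626161 rad → L = 2.68·(2.265997 + 7.383836 + 2.626161) = 2.68·12.275994 = 32.899664 m
RSR: p² = 2 + d² − 2cos(α−β) + 2d(sin β − sin α) = 98.329834; p = √p² = 9.916140; φ = atan2(cos α − cos β, d − sin α + sin β) = 0.019766 rad; t = (α − φ) mod 2π = 3.970876 rad, q = (φ − β) mod 2π = 3.703337 rad → L = 2.68·(3.970876 + 9.916140 + 3.703337) = 2.68·17.590353 = 47.142145 m
LSR: p² = d² − 2 + 2cos(α−β) + 2d(sin α + sin β) = 69.079310; p = √p² = 8.311396; φ = atan2(−cos α − cos β, d + sin α + sin β) − atan2(−2, p) = 0.414590 rad; t = (φ − α) mod 2π = 2.707133 rad, q = (φ − β) mod 2π = 4.098160 rad → L = 2.68·(2.707133 + 8.311396 + 4.098160) = 2.68·15.116690 = 40.512729 m
RSL: p² = d² − 2 + 2cos(α−β) − 2d(sin α + sin β) = 77.201977; p = √p² = 8.786466; φ = atan2(cos α + cos β, d − sin α − sin β) − atan2(2, p) = -0.393004 rad; t = (α − φ) mod 2π = 4.383646 rad, q = (β − φ) mod 2π = 2.992619 rad → L = 2.68·(4.383646 + 8.786466 + 2.992619) = 2.68·16.162731 = 43.316119 m
RLR: c = (6 − d² + 2cos(α−β) + 2d(sin α − sin β))/8 = -11.291229, |c| > 1 → infeasible
LRL: c = (6 − d² + 2cos(α−β) − 2d(sin α − sin β))/8 = -5.815129, |c| > 1 → infeasible
Shortest: LSL with L = 32.899664 m ≈ 32.8997 m
Convert LSL to answer units (arcs ×180/π): t = 2.265997·180/π = 129.8320°, p = ρ·p = 2.68·7.383836 = 19.7887 m, q = 2.626161·180/π = 150.4680°, L = 32.8997 m.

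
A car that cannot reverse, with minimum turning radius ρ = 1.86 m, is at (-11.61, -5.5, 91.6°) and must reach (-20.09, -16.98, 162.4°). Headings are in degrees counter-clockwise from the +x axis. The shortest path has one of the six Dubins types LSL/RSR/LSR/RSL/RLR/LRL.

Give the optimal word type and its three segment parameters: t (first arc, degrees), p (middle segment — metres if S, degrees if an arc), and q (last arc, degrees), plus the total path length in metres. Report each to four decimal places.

Let ψ = atan2(Δy, Δx) = atan2(-11.48, -8.48) = -126.4524° be the start→goal bearing.
Normalize: d = |goal − start| / ρ = 14.272379/1.86 = 7.673322, α = (θ_start − ψ) mod 360° = 218.0524° = 3.805732 rad, β = (θ_goal − ψ) mod 360° = 288.8524° = 5.041425 rad.
Common terms: sin α = -0.616382, cos α = -0.787447, sin β = -0.946354, cos β = 0.323131, cos(α−β) = 0.328867, d² = 58.879871. Work in radians in the unit-radius frame; every candidate has L = ρ·(t + p + q).
LSL: p² = 2 + d² − 2cos(α−β) + 2d(sin α − sin β) = 65.286106; p = √p² = 8.079982; φ = atan2(cos β − cos α, d + sin α − sin β) = 0.137885 rad; t = (φ − α) mod 2π = 2.615338 rad, q = (β − φ) mod 2π = 4.903541 rad → L = 1.86·(2.615338 + 8.079982 + 4.903541) = 1.86·15.598860 = 29.013880 m
RSR: p² = 2 + d² − 2cos(α−β) + 2d(sin β − sin α) = 55.158168; p = √p² = 7.426855; φ = atan2(cos α − cos β, d − sin α + sin β) = -0.150099 rad; t = (α − φ) mod 2π = 3.955831 rad, q = (φ − β) mod 2π = 1.091662 rad → L = 1.86·(3.955831 + 7.426855 + 1.091662) = 1.86·12.474347 = 23.202285 m
LSR: p² = d² − 2 + 2cos(α−β) + 2d(sin α + sin β) = 33.554851; p = √p² = 5.792655; φ = atan2(−cos α − cos β, d + sin α + sin β) − atan2(−2, p) = 0.408290 rad; t = (φ − α) mod 2π = 2.885743 rad, q = (φ − β) mod 2π = 1.650050 rad → L = 1.86·(2.885743 + 5.792655 + 1.650050) = 1.86·10.328448 = 19.210914 m
RSL: p² = d² − 2 + 2cos(α−β) − 2d(sin α + sin β) = 81.520356; p = √p² = 9.028862; φ = atan2(cos α + cos β, d − sin α − sin β) − atan2(2, p) = -0.268222 rad; t = (α − φ) mod 2π = 4.073954 rad, q = (β − φ) mod 2π = 5.309647 rad → L = 1.86·(4.073954 + 9.028862 + 5.309647) = 1.86·18.412463 = 34.247182 m
RLR: c = (6 − d² + 2cos(α−β) + 2d(sin α − sin β))/8 = -5.894771, |c| > 1 → infeasible
LRL: c = (6 − d² + 2cos(α−β) − 2d(sin α − sin β))/8 = -7.160763, |c| > 1 → infeasible
Shortest: LSR with L = 19.210914 m ≈ 19.2109 m
Convert LSR to answer units (arcs ×180/π): t = 2.885743·180/π = 165.3409°, p = ρ·p = 1.86·5.792655 = 10.7743 m, q = 1.650050·180/π = 94.5409°, L = 19.2109 m.

LSR: t = 165.3409°, p = 10.7743 m, q = 94.5409°, L = 19.2109 m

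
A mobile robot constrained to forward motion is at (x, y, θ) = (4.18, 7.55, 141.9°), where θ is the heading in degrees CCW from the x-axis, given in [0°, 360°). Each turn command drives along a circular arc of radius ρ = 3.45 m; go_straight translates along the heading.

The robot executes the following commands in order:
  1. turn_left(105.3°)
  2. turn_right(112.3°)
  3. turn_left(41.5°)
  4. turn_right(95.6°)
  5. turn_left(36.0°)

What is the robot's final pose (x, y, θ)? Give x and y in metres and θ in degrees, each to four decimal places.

(-12.4957, 12.1835, 116.8000°)

set_pose: (x, y, θ) = (4.1800, 7.5500, 141.9000°), ρ = 3.45
turn_left(105.3°): centre at ρ to the left, rotate +105.3° → (-1.1292, 6.1720, 247.2000°)
turn_right(112.3°): centre at ρ to the right, rotate −112.3° → (-6.7534, 5.0737, 134.9000°)
turn_left(41.5°): centre at ρ to the left, rotate +41.5° → (-8.9805, 6.0816, 176.4000°)
turn_right(95.6°): centre at ρ to the right, rotate −95.6° → (-12.1695, 10.0764, 80.8000°)
turn_left(36.0°): centre at ρ to the left, rotate +36.0° → (-12.4957, 12.1835, 116.8000°)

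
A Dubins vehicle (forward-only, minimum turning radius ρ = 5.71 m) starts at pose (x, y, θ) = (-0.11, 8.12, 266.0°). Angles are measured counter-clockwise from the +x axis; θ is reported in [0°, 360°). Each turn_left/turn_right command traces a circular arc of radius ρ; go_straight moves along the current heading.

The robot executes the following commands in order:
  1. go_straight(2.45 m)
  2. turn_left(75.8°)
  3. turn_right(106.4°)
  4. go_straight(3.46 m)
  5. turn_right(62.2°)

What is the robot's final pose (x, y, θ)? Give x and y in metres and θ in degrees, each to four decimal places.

set_pose: (x, y, θ) = (-0.1100, 8.1200, 266.0000°), ρ = 5.71
go_straight(2.45): x += 2.45·cos θ, y += 2.45·sin θ → (-0.2809, 5.6760, 266.0000°)
turn_left(75.8°): centre at ρ to the left, rotate +75.8° → (3.6318, -0.1467, 341.8000°)
turn_right(106.4°): centre at ρ to the right, rotate −106.4° → (6.5484, -8.8134, 235.4000°)
go_straight(3.46): x += 3.46·cos θ, y += 3.46·sin θ → (4.5837, -11.6615, 235.4000°)
turn_right(62.2°): centre at ρ to the right, rotate −62.2° → (-0.7925, -14.0889, 173.2000°)

(-0.7925, -14.0889, 173.2000°)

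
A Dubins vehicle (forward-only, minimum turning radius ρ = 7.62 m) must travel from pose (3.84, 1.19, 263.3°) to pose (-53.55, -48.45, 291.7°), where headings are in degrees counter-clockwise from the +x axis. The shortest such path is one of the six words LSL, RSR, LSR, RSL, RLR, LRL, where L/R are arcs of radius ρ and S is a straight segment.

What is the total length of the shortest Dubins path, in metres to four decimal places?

79.0064 m

Let ψ = atan2(Δy, Δx) = atan2(-49.64, -57.39) = -139.1415° be the start→goal bearing.
Normalize: d = |goal − start| / ρ = 75.879785/7.62 = 9.957977, α = (θ_start − ψ) mod 360° = 42.4415° = 0.740745 rad, β = (θ_goal − ψ) mod 360° = 70.8415° = 1.236418 rad.
Common terms: sin α = 0.674838, cos α = 0.737966, sin β = 0.944615, cos β = 0.328182, cos(α−β) = 0.879649, d² = 99.161305. Work in radians in the unit-radius frame; every candidate has L = ρ·(t + p + q).
LSL: p² = 2 + d² − 2cos(α−β) + 2d(sin α − sin β) = 94.029142; p = √p² = 9.696862; φ = atan2(cos β − cos α, d + sin α − sin β) = -0.042272 rad; t = (φ − α) mod 2π = 5.500169 rad, q = (β − φ) mod 2π = 1.278690 rad → L = 7.62·(5.500169 + 9.696862 + 1.278690) = 7.62·16.475721 = 125.544996 m
RSR: p² = 2 + d² − 2cos(α−β) + 2d(sin β − sin α) = 104.774874; p = √p² = 10.235960; φ = atan2(cos α − cos β, d − sin α + sin β) = 0.040045 rad; t = (α − φ) mod 2π = 0.700700 rad, q = (φ − β) mod 2π = 5.086812 rad → L = 7.62·(0.700700 + 10.235960 + 5.086812) = 7.62·16.023472 = 122.098854 m
LSR: p² = d² − 2 + 2cos(α−β) + 2d(sin α + sin β) = 131.173536; p = √p² = 11.453102; φ = atan2(−cos α − cos β, d + sin α + sin β) − atan2(−2, p) = 0.081052 rad; t = (φ − α) mod 2π = 5.623493 rad, q = (φ − β) mod 2π = 5.127820 rad → L = 7.62·(5.623493 + 11.453102 + 5.127820) = 7.62·22.204414 = 169.197638 m
RSL: p² = d² − 2 + 2cos(α−β) − 2d(sin α + sin β) = 66.667669; p = √p² = 8.165027; φ = atan2(cos α + cos β, d − sin α − sin β) − atan2(2, p) = -0.113049 rad; t = (α − φ) mod 2π = 0.853794 rad, q = (β − φ) mod 2π = 1.349467 rad → L = 7.62·(0.853794 + 8.165027 + 1.349467) = 7.62·10.368288 = 79.006357 m
RLR: c = (6 − d² + 2cos(α−β) + 2d(sin α − sin β))/8 = -12.096859, |c| > 1 → infeasible
LRL: c = (6 − d² + 2cos(α−β) − 2d(sin α − sin β))/8 = -10.753643, |c| > 1 → infeasible
Shortest: RSL with L = 79.006357 m ≈ 79.0064 m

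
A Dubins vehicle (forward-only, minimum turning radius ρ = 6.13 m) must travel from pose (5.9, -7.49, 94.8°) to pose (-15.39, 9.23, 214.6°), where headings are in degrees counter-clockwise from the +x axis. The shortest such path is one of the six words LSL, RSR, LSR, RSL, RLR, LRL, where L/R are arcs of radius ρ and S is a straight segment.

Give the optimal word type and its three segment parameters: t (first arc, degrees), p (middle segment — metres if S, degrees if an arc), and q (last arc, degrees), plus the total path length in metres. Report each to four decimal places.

Let ψ = atan2(Δy, Δx) = atan2(16.72, -21.29) = 141.8558° be the start→goal bearing.
Normalize: d = |goal − start| / ρ = 27.070694/6.13 = 4.416100, α = (θ_start − ψ) mod 360° = 312.9442° = 5.461906 rad, β = (θ_goal − ψ) mod 360° = 72.7442° = 1.269625 rad.
Common terms: sin α = -0.732018, cos α = 0.681285, sin β = 0.954990, cos β = 0.296639, cos(α−β) = -0.496974, d² = 19.501941. Work in radians in the unit-radius frame; every candidate has L = ρ·(t + p + q).
LSL: p² = 2 + d² − 2cos(α−β) + 2d(sin α − sin β) = 7.595898; p = √p² = 2.756066; φ = atan2(cos β − cos α, d + sin α − sin β) = -0.140021 rad; t = (φ − α) mod 2π = 0.681259 rad, q = (β − φ) mod 2π = 1.409645 rad → L = 6.13·(0.681259 + 2.756066 + 1.409645) = 6.13·4.846970 = 29.711927 m
RSR: p² = 2 + d² − 2cos(α−β) + 2d(sin β − sin α) = 37.395880; p = √p² = 6.115217; φ = atan2(cos α − cos β, d − sin α + sin β) = 0.062941 rad; t = (α − φ) mod 2π = 5.398964 rad, q = (φ − β) mod 2π = 5.076502 rad → L = 6.13·(5.398964 + 6.115217 + 5.076502) = 6.13·16.590683 = 101.700889 m
LSR: p² = d² − 2 + 2cos(α−β) + 2d(sin α + sin β) = 18.477323; p = √p² = 4.298526; φ = atan2(−cos α − cos β, d + sin α + sin β) − atan2(−2, p) = 0.227725 rad; t = (φ − α) mod 2π = 1.049004 rad, q = (φ − β) mod 2π = 5.241285 rad → L = 6.13·(1.049004 + 4.298526 + 5.241285) = 6.13·10.588815 = 64.909433 m
RSL: p² = d² − 2 + 2cos(α−β) − 2d(sin α + sin β) = 14.538664; p = √p² = 3.812960; φ = atan2(cos α + cos β, d − sin α − sin β) − atan2(2, p) = -0.253951 rad; t = (α − φ) mod 2π = 5.715857 rad, q = (β − φ) mod 2π = 1.523576 rad → L = 6.13·(5.715857 + 3.812960 + 1.523576) = 6.13·11.052393 = 67.751167 m
RLR: c = (6 − d² + 2cos(α−β) + 2d(sin α − sin β))/8 = -3.674485, |c| > 1 → infeasible
LRL: c = (6 − d² + 2cos(α−β) − 2d(sin α − sin β))/8 = 0.050513; p = 2π − arccos c = 4.762923 rad; φ = atan2(cos β − cos α, d + sin α − sin β) = -0.140021 rad; t = (φ − α + p/2) mod 2π = 3.062721 rad, q = (β − α − t + p) mod 2π = 3.791107 rad → L = 6.13·(3.062721 + 4.762923 + 3.791107) = 6.13·11.616751 = 71.210683 m
Shortest: LSL with L = 29.711927 m ≈ 29.7119 m
Convert LSL to answer units (arcs ×180/π): t = 0.681259·180/π = 39.0333°, p = ρ·p = 6.13·2.756066 = 16.8947 m, q = 1.409645·180/π = 80.7667°, L = 29.7119 m.

LSL: t = 39.0333°, p = 16.8947 m, q = 80.7667°, L = 29.7119 m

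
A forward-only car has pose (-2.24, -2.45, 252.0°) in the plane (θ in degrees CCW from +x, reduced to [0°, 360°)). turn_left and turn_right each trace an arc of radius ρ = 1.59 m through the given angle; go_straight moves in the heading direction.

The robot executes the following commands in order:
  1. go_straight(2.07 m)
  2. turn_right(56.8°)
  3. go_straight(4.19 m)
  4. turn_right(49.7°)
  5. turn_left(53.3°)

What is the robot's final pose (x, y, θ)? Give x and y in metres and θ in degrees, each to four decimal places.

set_pose: (x, y, θ) = (-2.2400, -2.4500, 252.0000°), ρ = 1.59
go_straight(2.07): x += 2.07·cos θ, y += 2.07·sin θ → (-2.8797, -4.4187, 252.0000°)
turn_right(56.8°): centre at ρ to the right, rotate −56.8° → (-3.9750, -5.4617, 195.2000°)
go_straight(4.19): x += 4.19·cos θ, y += 4.19·sin θ → (-8.0184, -6.5603, 195.2000°)
turn_right(49.7°): centre at ρ to the right, rotate −49.7° → (-9.3359, -6.3363, 145.5000°)
turn_left(53.3°): centre at ρ to the left, rotate +53.3° → (-10.7488, -6.1415, 198.8000°)

(-10.7488, -6.1415, 198.8000°)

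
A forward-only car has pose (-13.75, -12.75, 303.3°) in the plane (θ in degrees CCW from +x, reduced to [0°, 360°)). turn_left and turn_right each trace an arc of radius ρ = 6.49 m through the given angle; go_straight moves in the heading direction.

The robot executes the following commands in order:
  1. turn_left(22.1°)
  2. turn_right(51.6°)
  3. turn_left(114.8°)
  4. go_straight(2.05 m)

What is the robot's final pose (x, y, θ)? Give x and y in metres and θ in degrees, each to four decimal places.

set_pose: (x, y, θ) = (-13.7500, -12.7500, 303.3000°), ρ = 6.49
turn_left(22.1°): centre at ρ to the left, rotate +22.1° → (-12.0109, -14.5290, 325.4000°)
turn_right(51.6°): centre at ρ to the right, rotate −51.6° → (-9.2205, -19.4410, 273.8000°)
turn_left(114.8°): centre at ρ to the left, rotate +114.8° → (0.3620, -24.7090, 388.6000° ≡ 28.6000°)
go_straight(2.05): x += 2.05·cos θ, y += 2.05·sin θ → (2.1618, -23.7277, 28.6000°)

(2.1618, -23.7277, 28.6000°)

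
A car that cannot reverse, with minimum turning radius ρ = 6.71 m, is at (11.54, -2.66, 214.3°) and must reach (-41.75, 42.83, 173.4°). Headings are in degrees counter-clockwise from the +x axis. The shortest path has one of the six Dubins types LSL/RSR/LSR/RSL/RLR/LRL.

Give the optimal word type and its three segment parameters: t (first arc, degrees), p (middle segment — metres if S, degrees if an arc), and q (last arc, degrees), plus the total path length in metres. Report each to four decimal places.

Let ψ = atan2(Δy, Δx) = atan2(45.49, -53.29) = 139.5149° be the start→goal bearing.
Normalize: d = |goal − start| / ρ = 70.065428/6.71 = 10.441942, α = (θ_start − ψ) mod 360° = 74.7851° = 1.305246 rad, β = (θ_goal − ψ) mod 360° = 33.8851° = 0.591407 rad.
Common terms: sin α = 0.964948, cos α = 0.262440, sin β = 0.557529, cos β = 0.830157, cos(α−β) = 0.755853, d² = 109.034144. Work in radians in the unit-radius frame; every candidate has L = ρ·(t + p + q).
LSL: p² = 2 + d² − 2cos(α−β) + 2d(sin α − sin β) = 118.030928; p = √p² = 10.864204; φ = atan2(cos β − cos α, d + sin α − sin β) = 0.052280 rad; t = (φ − α) mod 2π = 5.030219 rad, q = (β − φ) mod 2π = 0.539127 rad → L = 6.71·(5.030219 + 10.864204 + 0.539127) = 6.71·16.433550 = 110.269118 m
RSR: p² = 2 + d² − 2cos(α−β) + 2d(sin β − sin α) = 101.013946; p = √p² = 10.050569; φ = atan2(cos α − cos β, d − sin α + sin β) = -0.056516 rad; t = (α − φ) mod 2π = 1.361762 rad, q = (φ − β) mod 2π = 5.635263 rad → L = 6.71·(1.361762 + 10.050569 + 5.635263) = 6.71·17.047594 = 114.389358 m
LSR: p² = d² − 2 + 2cos(α−β) + 2d(sin α + sin β) = 140.341094; p = √p² = 11.846565; φ = atan2(−cos α − cos β, d + sin α + sin β) − atan2(−2, p) = 0.076180 rad; t = (φ − α) mod 2π = 5.054119 rad, q = (φ − β) mod 2π = 5.767959 rad → L = 6.71·(5.054119 + 11.846565 + 5.767959) = 6.71·22.668643 = 152.106594 m
RSL: p² = d² − 2 + 2cos(α−β) − 2d(sin α + sin β) = 76.750608; p = √p² = 8.760742; φ = atan2(cos α + cos β, d − sin α − sin β) − atan2(2, p) = -0.102556 rad; t = (α − φ) mod 2π = 1.407802 rad, q = (β − φ) mod 2π = 0.693963 rad → L = 6.71·(1.407802 + 8.760742 + 0.693963) = 6.71·10.862508 = 72.887426 m
RLR: c = (6 − d² + 2cos(α−β) + 2d(sin α − sin β))/8 = -11.626743, |c| > 1 → infeasible
LRL: c = (6 − d² + 2cos(α−β) − 2d(sin α − sin β))/8 = -13.753866, |c| > 1 → infeasible
Shortest: RSL with L = 72.887426 m ≈ 72.8874 m
Convert RSL to answer units (arcs ×180/π): t = 1.407802·180/π = 80.6611°, p = ρ·p = 6.71·8.760742 = 58.7846 m, q = 0.693963·180/π = 39.7611°, L = 72.8874 m.

RSL: t = 80.6611°, p = 58.7846 m, q = 39.7611°, L = 72.8874 m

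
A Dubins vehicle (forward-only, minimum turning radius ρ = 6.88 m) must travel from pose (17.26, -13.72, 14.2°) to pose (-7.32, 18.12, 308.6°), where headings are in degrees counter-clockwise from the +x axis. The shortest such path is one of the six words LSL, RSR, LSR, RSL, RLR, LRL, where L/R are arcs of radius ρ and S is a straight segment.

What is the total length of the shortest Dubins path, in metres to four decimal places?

Let ψ = atan2(Δy, Δx) = atan2(31.84, -24.58) = 127.6676° be the start→goal bearing.
Normalize: d = |goal − start| / ρ = 40.223898/6.88 = 5.846497, α = (θ_start − ψ) mod 360° = 246.5324° = 4.302802 rad, β = (θ_goal − ψ) mod 360° = 180.9324° = 3.157866 rad.
Common terms: sin α = -0.917285, cos α = -0.398230, sin β = -0.016273, cos β = -0.999868, cos(α−β) = 0.413104, d² = 34.181525. Work in radians in the unit-radius frame; every candidate has L = ρ·(t + p + q).
LSL: p² = 2 + d² − 2cos(α−β) + 2d(sin α − sin β) = 24.819781; p = √p² = 4.981946; φ = atan2(cos β − cos α, d + sin α − sin β) = -0.121059 rad; t = (φ − α) mod 2π = 1.859324 rad, q = (β − φ) mod 2π = 3.278925 rad → L = 6.88·(1.859324 + 4.981946 + 3.278925) = 6.88·10.120195 = 69.626940 m
RSR: p² = 2 + d² − 2cos(α−β) + 2d(sin β − sin α) = 45.890852; p = √p² = 6.774279; φ = atan2(cos α − cos β, d − sin α + sin β) = 0.088929 rad; t = (α − φ) mod 2π = 4.213873 rad, q = (φ − β) mod 2π = 3.214248 rad → L = 6.88·(4.213873 + 6.774279 + 3.214248) = 6.88·14.202400 = 97.712512 m
LSR: p² = d² − 2 + 2cos(α−β) + 2d(sin α + sin β) = 22.091645; p = √p² = 4.700175; φ = atan2(−cos α − cos β, d + sin α + sin β) − atan2(−2, p) = 0.679553 rad; t = (φ − α) mod 2π = 2.659937 rad, q = (φ − β) mod 2π = 3.804873 rad → L = 6.88·(2.659937 + 4.700175 + 3.804873) = 6.88·11.164984 = 76.815092 m
RSL: p² = d² − 2 + 2cos(α−β) − 2d(sin α + sin β) = 43.923824; p = √p² = 6.627505; φ = atan2(cos α + cos β, d − sin α − sin β) − atan2(2, p) = -0.496439 rad; t = (α − φ) mod 2π = 4.799242 rad, q = (β − φ) mod 2π = 3.654306 rad → L = 6.88·(4.799242 + 6.627505 + 3.654306) = 6.88·15.081052 = 103.757639 m
RLR: c = (6 − d² + 2cos(α−β) + 2d(sin α − sin β))/8 = -4.736357, |c| > 1 → infeasible
LRL: c = (6 − d² + 2cos(α−β) − 2d(sin α − sin β))/8 = -2.102473, |c| > 1 → infeasible
Shortest: LSL with L = 69.626940 m ≈ 69.6269 m

69.6269 m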